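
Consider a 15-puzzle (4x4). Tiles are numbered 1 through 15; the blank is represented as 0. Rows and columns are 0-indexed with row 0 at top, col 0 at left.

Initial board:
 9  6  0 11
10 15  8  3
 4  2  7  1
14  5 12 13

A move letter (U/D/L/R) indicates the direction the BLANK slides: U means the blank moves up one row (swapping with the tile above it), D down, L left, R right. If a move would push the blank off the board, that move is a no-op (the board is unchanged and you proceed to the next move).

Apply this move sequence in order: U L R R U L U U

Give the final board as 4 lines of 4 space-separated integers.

Answer:  9  6  0 11
10 15  8  3
 4  2  7  1
14  5 12 13

Derivation:
After move 1 (U):
 9  6  0 11
10 15  8  3
 4  2  7  1
14  5 12 13

After move 2 (L):
 9  0  6 11
10 15  8  3
 4  2  7  1
14  5 12 13

After move 3 (R):
 9  6  0 11
10 15  8  3
 4  2  7  1
14  5 12 13

After move 4 (R):
 9  6 11  0
10 15  8  3
 4  2  7  1
14  5 12 13

After move 5 (U):
 9  6 11  0
10 15  8  3
 4  2  7  1
14  5 12 13

After move 6 (L):
 9  6  0 11
10 15  8  3
 4  2  7  1
14  5 12 13

After move 7 (U):
 9  6  0 11
10 15  8  3
 4  2  7  1
14  5 12 13

After move 8 (U):
 9  6  0 11
10 15  8  3
 4  2  7  1
14  5 12 13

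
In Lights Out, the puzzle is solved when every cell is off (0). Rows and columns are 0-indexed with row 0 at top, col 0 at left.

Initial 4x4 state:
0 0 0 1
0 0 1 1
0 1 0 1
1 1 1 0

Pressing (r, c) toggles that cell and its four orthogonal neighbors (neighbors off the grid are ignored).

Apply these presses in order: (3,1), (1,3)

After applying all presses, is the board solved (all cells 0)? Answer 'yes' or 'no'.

Answer: yes

Derivation:
After press 1 at (3,1):
0 0 0 1
0 0 1 1
0 0 0 1
0 0 0 0

After press 2 at (1,3):
0 0 0 0
0 0 0 0
0 0 0 0
0 0 0 0

Lights still on: 0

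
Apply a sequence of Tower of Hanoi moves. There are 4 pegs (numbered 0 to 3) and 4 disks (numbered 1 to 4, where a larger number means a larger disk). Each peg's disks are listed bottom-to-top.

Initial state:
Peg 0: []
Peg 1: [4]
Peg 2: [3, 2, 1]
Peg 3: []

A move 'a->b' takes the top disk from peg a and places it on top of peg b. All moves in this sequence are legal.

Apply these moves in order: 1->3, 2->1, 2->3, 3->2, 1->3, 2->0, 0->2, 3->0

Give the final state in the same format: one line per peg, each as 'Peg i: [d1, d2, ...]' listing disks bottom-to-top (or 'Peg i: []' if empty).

Answer: Peg 0: [1]
Peg 1: []
Peg 2: [3, 2]
Peg 3: [4]

Derivation:
After move 1 (1->3):
Peg 0: []
Peg 1: []
Peg 2: [3, 2, 1]
Peg 3: [4]

After move 2 (2->1):
Peg 0: []
Peg 1: [1]
Peg 2: [3, 2]
Peg 3: [4]

After move 3 (2->3):
Peg 0: []
Peg 1: [1]
Peg 2: [3]
Peg 3: [4, 2]

After move 4 (3->2):
Peg 0: []
Peg 1: [1]
Peg 2: [3, 2]
Peg 3: [4]

After move 5 (1->3):
Peg 0: []
Peg 1: []
Peg 2: [3, 2]
Peg 3: [4, 1]

After move 6 (2->0):
Peg 0: [2]
Peg 1: []
Peg 2: [3]
Peg 3: [4, 1]

After move 7 (0->2):
Peg 0: []
Peg 1: []
Peg 2: [3, 2]
Peg 3: [4, 1]

After move 8 (3->0):
Peg 0: [1]
Peg 1: []
Peg 2: [3, 2]
Peg 3: [4]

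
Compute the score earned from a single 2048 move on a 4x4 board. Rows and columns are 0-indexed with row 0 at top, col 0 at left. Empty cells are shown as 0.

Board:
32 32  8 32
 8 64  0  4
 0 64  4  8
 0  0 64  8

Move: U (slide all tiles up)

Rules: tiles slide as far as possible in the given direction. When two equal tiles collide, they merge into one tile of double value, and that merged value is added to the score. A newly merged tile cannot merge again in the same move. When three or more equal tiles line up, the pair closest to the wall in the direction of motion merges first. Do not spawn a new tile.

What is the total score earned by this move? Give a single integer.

Answer: 144

Derivation:
Slide up:
col 0: [32, 8, 0, 0] -> [32, 8, 0, 0]  score +0 (running 0)
col 1: [32, 64, 64, 0] -> [32, 128, 0, 0]  score +128 (running 128)
col 2: [8, 0, 4, 64] -> [8, 4, 64, 0]  score +0 (running 128)
col 3: [32, 4, 8, 8] -> [32, 4, 16, 0]  score +16 (running 144)
Board after move:
 32  32   8  32
  8 128   4   4
  0   0  64  16
  0   0   0   0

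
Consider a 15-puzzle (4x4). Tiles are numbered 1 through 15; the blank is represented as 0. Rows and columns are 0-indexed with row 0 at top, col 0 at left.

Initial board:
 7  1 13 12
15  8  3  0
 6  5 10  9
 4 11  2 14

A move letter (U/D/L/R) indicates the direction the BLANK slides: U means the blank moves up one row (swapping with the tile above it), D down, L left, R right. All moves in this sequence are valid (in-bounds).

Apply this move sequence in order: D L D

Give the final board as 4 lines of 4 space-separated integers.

After move 1 (D):
 7  1 13 12
15  8  3  9
 6  5 10  0
 4 11  2 14

After move 2 (L):
 7  1 13 12
15  8  3  9
 6  5  0 10
 4 11  2 14

After move 3 (D):
 7  1 13 12
15  8  3  9
 6  5  2 10
 4 11  0 14

Answer:  7  1 13 12
15  8  3  9
 6  5  2 10
 4 11  0 14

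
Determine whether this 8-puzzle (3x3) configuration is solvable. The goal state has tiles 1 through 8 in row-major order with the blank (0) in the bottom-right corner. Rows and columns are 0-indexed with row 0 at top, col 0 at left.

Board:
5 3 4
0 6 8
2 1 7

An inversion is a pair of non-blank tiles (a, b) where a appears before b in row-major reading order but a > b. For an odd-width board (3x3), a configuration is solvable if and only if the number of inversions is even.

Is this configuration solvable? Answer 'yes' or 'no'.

Inversions (pairs i<j in row-major order where tile[i] > tile[j] > 0): 14
14 is even, so the puzzle is solvable.

Answer: yes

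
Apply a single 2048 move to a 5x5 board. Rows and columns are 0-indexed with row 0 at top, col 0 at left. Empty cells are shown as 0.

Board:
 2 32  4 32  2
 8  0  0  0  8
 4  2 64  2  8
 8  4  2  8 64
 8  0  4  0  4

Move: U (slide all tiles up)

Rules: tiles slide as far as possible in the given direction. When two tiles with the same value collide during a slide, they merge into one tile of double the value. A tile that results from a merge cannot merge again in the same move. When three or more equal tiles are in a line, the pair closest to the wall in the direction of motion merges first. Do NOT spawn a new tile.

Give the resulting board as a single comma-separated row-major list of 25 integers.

Slide up:
col 0: [2, 8, 4, 8, 8] -> [2, 8, 4, 16, 0]
col 1: [32, 0, 2, 4, 0] -> [32, 2, 4, 0, 0]
col 2: [4, 0, 64, 2, 4] -> [4, 64, 2, 4, 0]
col 3: [32, 0, 2, 8, 0] -> [32, 2, 8, 0, 0]
col 4: [2, 8, 8, 64, 4] -> [2, 16, 64, 4, 0]

Answer: 2, 32, 4, 32, 2, 8, 2, 64, 2, 16, 4, 4, 2, 8, 64, 16, 0, 4, 0, 4, 0, 0, 0, 0, 0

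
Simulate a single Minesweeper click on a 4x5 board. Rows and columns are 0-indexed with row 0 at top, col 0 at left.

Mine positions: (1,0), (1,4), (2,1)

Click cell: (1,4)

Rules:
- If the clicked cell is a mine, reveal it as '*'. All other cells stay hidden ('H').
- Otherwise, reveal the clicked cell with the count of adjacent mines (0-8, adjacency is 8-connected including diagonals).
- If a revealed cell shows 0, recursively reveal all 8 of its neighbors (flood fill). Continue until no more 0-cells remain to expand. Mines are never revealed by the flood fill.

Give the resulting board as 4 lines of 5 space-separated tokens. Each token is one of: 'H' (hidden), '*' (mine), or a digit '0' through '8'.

H H H H H
H H H H *
H H H H H
H H H H H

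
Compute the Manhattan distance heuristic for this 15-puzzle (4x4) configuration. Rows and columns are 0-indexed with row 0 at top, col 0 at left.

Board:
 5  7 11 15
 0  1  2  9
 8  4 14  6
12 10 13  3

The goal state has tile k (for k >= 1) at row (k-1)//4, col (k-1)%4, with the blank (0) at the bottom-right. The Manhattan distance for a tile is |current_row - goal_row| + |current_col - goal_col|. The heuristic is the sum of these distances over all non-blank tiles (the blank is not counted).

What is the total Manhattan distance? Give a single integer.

Answer: 41

Derivation:
Tile 5: at (0,0), goal (1,0), distance |0-1|+|0-0| = 1
Tile 7: at (0,1), goal (1,2), distance |0-1|+|1-2| = 2
Tile 11: at (0,2), goal (2,2), distance |0-2|+|2-2| = 2
Tile 15: at (0,3), goal (3,2), distance |0-3|+|3-2| = 4
Tile 1: at (1,1), goal (0,0), distance |1-0|+|1-0| = 2
Tile 2: at (1,2), goal (0,1), distance |1-0|+|2-1| = 2
Tile 9: at (1,3), goal (2,0), distance |1-2|+|3-0| = 4
Tile 8: at (2,0), goal (1,3), distance |2-1|+|0-3| = 4
Tile 4: at (2,1), goal (0,3), distance |2-0|+|1-3| = 4
Tile 14: at (2,2), goal (3,1), distance |2-3|+|2-1| = 2
Tile 6: at (2,3), goal (1,1), distance |2-1|+|3-1| = 3
Tile 12: at (3,0), goal (2,3), distance |3-2|+|0-3| = 4
Tile 10: at (3,1), goal (2,1), distance |3-2|+|1-1| = 1
Tile 13: at (3,2), goal (3,0), distance |3-3|+|2-0| = 2
Tile 3: at (3,3), goal (0,2), distance |3-0|+|3-2| = 4
Sum: 1 + 2 + 2 + 4 + 2 + 2 + 4 + 4 + 4 + 2 + 3 + 4 + 1 + 2 + 4 = 41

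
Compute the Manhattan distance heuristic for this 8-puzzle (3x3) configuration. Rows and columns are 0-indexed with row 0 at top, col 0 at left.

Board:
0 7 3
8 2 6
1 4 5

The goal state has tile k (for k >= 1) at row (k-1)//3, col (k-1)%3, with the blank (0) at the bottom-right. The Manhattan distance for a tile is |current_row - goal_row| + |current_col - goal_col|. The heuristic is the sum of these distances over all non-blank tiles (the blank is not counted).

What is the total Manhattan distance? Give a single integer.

Answer: 12

Derivation:
Tile 7: at (0,1), goal (2,0), distance |0-2|+|1-0| = 3
Tile 3: at (0,2), goal (0,2), distance |0-0|+|2-2| = 0
Tile 8: at (1,0), goal (2,1), distance |1-2|+|0-1| = 2
Tile 2: at (1,1), goal (0,1), distance |1-0|+|1-1| = 1
Tile 6: at (1,2), goal (1,2), distance |1-1|+|2-2| = 0
Tile 1: at (2,0), goal (0,0), distance |2-0|+|0-0| = 2
Tile 4: at (2,1), goal (1,0), distance |2-1|+|1-0| = 2
Tile 5: at (2,2), goal (1,1), distance |2-1|+|2-1| = 2
Sum: 3 + 0 + 2 + 1 + 0 + 2 + 2 + 2 = 12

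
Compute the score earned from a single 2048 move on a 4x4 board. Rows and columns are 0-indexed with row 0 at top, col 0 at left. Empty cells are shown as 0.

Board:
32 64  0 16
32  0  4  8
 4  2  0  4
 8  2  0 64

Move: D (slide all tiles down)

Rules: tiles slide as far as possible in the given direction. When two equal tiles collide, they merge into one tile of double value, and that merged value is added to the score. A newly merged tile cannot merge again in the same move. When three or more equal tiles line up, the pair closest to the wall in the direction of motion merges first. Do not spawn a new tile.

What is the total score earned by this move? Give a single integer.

Slide down:
col 0: [32, 32, 4, 8] -> [0, 64, 4, 8]  score +64 (running 64)
col 1: [64, 0, 2, 2] -> [0, 0, 64, 4]  score +4 (running 68)
col 2: [0, 4, 0, 0] -> [0, 0, 0, 4]  score +0 (running 68)
col 3: [16, 8, 4, 64] -> [16, 8, 4, 64]  score +0 (running 68)
Board after move:
 0  0  0 16
64  0  0  8
 4 64  0  4
 8  4  4 64

Answer: 68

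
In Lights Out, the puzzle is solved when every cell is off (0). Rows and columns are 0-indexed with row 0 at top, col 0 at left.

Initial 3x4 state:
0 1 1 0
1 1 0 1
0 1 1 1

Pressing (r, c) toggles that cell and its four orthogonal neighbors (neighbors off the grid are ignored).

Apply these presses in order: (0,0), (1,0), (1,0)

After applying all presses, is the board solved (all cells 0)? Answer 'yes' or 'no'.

After press 1 at (0,0):
1 0 1 0
0 1 0 1
0 1 1 1

After press 2 at (1,0):
0 0 1 0
1 0 0 1
1 1 1 1

After press 3 at (1,0):
1 0 1 0
0 1 0 1
0 1 1 1

Lights still on: 7

Answer: no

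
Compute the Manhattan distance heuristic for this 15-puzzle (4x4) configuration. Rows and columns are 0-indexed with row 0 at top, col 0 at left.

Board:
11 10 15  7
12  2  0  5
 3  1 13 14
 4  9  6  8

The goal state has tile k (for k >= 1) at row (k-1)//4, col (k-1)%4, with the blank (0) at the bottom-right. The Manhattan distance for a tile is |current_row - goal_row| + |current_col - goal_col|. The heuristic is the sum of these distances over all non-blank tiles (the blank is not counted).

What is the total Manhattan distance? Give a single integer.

Tile 11: (0,0)->(2,2) = 4
Tile 10: (0,1)->(2,1) = 2
Tile 15: (0,2)->(3,2) = 3
Tile 7: (0,3)->(1,2) = 2
Tile 12: (1,0)->(2,3) = 4
Tile 2: (1,1)->(0,1) = 1
Tile 5: (1,3)->(1,0) = 3
Tile 3: (2,0)->(0,2) = 4
Tile 1: (2,1)->(0,0) = 3
Tile 13: (2,2)->(3,0) = 3
Tile 14: (2,3)->(3,1) = 3
Tile 4: (3,0)->(0,3) = 6
Tile 9: (3,1)->(2,0) = 2
Tile 6: (3,2)->(1,1) = 3
Tile 8: (3,3)->(1,3) = 2
Sum: 4 + 2 + 3 + 2 + 4 + 1 + 3 + 4 + 3 + 3 + 3 + 6 + 2 + 3 + 2 = 45

Answer: 45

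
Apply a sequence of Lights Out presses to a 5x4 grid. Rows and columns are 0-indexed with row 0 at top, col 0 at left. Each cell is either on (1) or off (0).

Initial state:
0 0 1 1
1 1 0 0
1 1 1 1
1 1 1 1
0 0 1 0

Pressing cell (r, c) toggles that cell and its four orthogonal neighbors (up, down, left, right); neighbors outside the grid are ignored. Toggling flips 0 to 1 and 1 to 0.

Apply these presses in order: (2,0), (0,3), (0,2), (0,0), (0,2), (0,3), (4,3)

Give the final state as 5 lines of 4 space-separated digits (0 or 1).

Answer: 1 1 1 1
1 1 0 0
0 0 1 1
0 1 1 0
0 0 0 1

Derivation:
After press 1 at (2,0):
0 0 1 1
0 1 0 0
0 0 1 1
0 1 1 1
0 0 1 0

After press 2 at (0,3):
0 0 0 0
0 1 0 1
0 0 1 1
0 1 1 1
0 0 1 0

After press 3 at (0,2):
0 1 1 1
0 1 1 1
0 0 1 1
0 1 1 1
0 0 1 0

After press 4 at (0,0):
1 0 1 1
1 1 1 1
0 0 1 1
0 1 1 1
0 0 1 0

After press 5 at (0,2):
1 1 0 0
1 1 0 1
0 0 1 1
0 1 1 1
0 0 1 0

After press 6 at (0,3):
1 1 1 1
1 1 0 0
0 0 1 1
0 1 1 1
0 0 1 0

After press 7 at (4,3):
1 1 1 1
1 1 0 0
0 0 1 1
0 1 1 0
0 0 0 1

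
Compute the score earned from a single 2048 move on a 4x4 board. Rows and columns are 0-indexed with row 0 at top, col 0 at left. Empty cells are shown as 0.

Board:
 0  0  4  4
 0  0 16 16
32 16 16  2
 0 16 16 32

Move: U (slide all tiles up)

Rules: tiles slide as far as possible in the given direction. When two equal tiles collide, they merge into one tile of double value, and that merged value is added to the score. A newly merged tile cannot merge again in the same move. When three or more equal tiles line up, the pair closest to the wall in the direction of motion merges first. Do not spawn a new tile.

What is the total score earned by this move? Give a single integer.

Answer: 64

Derivation:
Slide up:
col 0: [0, 0, 32, 0] -> [32, 0, 0, 0]  score +0 (running 0)
col 1: [0, 0, 16, 16] -> [32, 0, 0, 0]  score +32 (running 32)
col 2: [4, 16, 16, 16] -> [4, 32, 16, 0]  score +32 (running 64)
col 3: [4, 16, 2, 32] -> [4, 16, 2, 32]  score +0 (running 64)
Board after move:
32 32  4  4
 0  0 32 16
 0  0 16  2
 0  0  0 32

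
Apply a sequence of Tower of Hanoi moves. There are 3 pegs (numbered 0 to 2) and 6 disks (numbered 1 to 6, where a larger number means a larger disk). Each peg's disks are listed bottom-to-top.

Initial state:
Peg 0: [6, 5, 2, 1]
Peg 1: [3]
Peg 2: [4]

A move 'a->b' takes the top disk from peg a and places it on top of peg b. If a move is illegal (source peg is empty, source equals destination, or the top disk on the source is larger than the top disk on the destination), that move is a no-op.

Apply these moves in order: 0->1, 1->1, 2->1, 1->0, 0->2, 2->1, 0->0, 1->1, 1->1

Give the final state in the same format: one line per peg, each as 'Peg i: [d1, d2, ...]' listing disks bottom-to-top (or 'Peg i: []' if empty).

After move 1 (0->1):
Peg 0: [6, 5, 2]
Peg 1: [3, 1]
Peg 2: [4]

After move 2 (1->1):
Peg 0: [6, 5, 2]
Peg 1: [3, 1]
Peg 2: [4]

After move 3 (2->1):
Peg 0: [6, 5, 2]
Peg 1: [3, 1]
Peg 2: [4]

After move 4 (1->0):
Peg 0: [6, 5, 2, 1]
Peg 1: [3]
Peg 2: [4]

After move 5 (0->2):
Peg 0: [6, 5, 2]
Peg 1: [3]
Peg 2: [4, 1]

After move 6 (2->1):
Peg 0: [6, 5, 2]
Peg 1: [3, 1]
Peg 2: [4]

After move 7 (0->0):
Peg 0: [6, 5, 2]
Peg 1: [3, 1]
Peg 2: [4]

After move 8 (1->1):
Peg 0: [6, 5, 2]
Peg 1: [3, 1]
Peg 2: [4]

After move 9 (1->1):
Peg 0: [6, 5, 2]
Peg 1: [3, 1]
Peg 2: [4]

Answer: Peg 0: [6, 5, 2]
Peg 1: [3, 1]
Peg 2: [4]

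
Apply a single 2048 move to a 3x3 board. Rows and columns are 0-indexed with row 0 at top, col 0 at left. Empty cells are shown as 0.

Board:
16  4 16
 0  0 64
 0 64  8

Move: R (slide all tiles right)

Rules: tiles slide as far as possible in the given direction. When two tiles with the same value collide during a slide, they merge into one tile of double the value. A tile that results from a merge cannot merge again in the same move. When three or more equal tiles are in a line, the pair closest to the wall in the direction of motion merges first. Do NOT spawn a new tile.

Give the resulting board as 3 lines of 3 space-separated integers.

Answer: 16  4 16
 0  0 64
 0 64  8

Derivation:
Slide right:
row 0: [16, 4, 16] -> [16, 4, 16]
row 1: [0, 0, 64] -> [0, 0, 64]
row 2: [0, 64, 8] -> [0, 64, 8]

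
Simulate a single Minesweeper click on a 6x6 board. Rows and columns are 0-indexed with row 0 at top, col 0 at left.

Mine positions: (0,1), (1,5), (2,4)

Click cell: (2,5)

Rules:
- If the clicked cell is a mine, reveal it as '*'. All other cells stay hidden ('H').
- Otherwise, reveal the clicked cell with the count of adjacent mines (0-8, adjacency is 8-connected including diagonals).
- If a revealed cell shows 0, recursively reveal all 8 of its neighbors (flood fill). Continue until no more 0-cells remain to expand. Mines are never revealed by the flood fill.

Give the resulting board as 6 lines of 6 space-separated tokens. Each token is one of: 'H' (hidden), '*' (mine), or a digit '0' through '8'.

H H H H H H
H H H H H H
H H H H H 2
H H H H H H
H H H H H H
H H H H H H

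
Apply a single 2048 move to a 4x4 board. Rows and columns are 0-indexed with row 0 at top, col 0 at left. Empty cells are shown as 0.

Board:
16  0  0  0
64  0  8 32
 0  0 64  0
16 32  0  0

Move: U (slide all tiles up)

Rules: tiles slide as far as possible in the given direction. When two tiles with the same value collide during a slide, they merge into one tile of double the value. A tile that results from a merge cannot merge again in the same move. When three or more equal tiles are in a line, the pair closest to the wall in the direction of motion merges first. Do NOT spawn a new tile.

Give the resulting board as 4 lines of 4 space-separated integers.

Answer: 16 32  8 32
64  0 64  0
16  0  0  0
 0  0  0  0

Derivation:
Slide up:
col 0: [16, 64, 0, 16] -> [16, 64, 16, 0]
col 1: [0, 0, 0, 32] -> [32, 0, 0, 0]
col 2: [0, 8, 64, 0] -> [8, 64, 0, 0]
col 3: [0, 32, 0, 0] -> [32, 0, 0, 0]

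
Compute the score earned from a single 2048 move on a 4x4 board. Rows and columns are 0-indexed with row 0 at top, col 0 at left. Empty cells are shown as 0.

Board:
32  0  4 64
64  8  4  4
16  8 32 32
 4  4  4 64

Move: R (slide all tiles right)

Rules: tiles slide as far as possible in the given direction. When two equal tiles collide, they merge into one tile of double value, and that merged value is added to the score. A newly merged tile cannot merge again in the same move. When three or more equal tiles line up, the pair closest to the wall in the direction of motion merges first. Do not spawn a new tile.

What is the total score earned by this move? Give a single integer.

Slide right:
row 0: [32, 0, 4, 64] -> [0, 32, 4, 64]  score +0 (running 0)
row 1: [64, 8, 4, 4] -> [0, 64, 8, 8]  score +8 (running 8)
row 2: [16, 8, 32, 32] -> [0, 16, 8, 64]  score +64 (running 72)
row 3: [4, 4, 4, 64] -> [0, 4, 8, 64]  score +8 (running 80)
Board after move:
 0 32  4 64
 0 64  8  8
 0 16  8 64
 0  4  8 64

Answer: 80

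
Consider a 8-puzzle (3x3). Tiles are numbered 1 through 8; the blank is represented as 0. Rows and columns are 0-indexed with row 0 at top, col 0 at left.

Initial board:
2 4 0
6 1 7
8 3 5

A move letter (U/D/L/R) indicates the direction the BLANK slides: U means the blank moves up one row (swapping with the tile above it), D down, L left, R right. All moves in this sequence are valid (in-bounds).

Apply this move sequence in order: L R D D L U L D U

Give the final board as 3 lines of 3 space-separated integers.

After move 1 (L):
2 0 4
6 1 7
8 3 5

After move 2 (R):
2 4 0
6 1 7
8 3 5

After move 3 (D):
2 4 7
6 1 0
8 3 5

After move 4 (D):
2 4 7
6 1 5
8 3 0

After move 5 (L):
2 4 7
6 1 5
8 0 3

After move 6 (U):
2 4 7
6 0 5
8 1 3

After move 7 (L):
2 4 7
0 6 5
8 1 3

After move 8 (D):
2 4 7
8 6 5
0 1 3

After move 9 (U):
2 4 7
0 6 5
8 1 3

Answer: 2 4 7
0 6 5
8 1 3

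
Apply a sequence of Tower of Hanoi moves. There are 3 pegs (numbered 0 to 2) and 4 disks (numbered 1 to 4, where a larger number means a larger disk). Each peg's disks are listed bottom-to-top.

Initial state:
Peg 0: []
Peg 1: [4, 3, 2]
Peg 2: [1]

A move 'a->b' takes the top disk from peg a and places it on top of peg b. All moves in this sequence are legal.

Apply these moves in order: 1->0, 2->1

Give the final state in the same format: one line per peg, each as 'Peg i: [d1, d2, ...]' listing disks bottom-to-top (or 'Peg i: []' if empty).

After move 1 (1->0):
Peg 0: [2]
Peg 1: [4, 3]
Peg 2: [1]

After move 2 (2->1):
Peg 0: [2]
Peg 1: [4, 3, 1]
Peg 2: []

Answer: Peg 0: [2]
Peg 1: [4, 3, 1]
Peg 2: []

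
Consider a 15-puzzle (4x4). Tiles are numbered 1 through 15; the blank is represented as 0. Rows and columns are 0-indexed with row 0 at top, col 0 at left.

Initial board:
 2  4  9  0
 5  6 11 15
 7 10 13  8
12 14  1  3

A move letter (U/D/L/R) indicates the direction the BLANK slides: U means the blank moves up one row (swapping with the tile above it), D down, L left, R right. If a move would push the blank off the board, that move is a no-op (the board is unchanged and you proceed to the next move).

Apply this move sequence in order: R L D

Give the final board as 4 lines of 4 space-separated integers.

After move 1 (R):
 2  4  9  0
 5  6 11 15
 7 10 13  8
12 14  1  3

After move 2 (L):
 2  4  0  9
 5  6 11 15
 7 10 13  8
12 14  1  3

After move 3 (D):
 2  4 11  9
 5  6  0 15
 7 10 13  8
12 14  1  3

Answer:  2  4 11  9
 5  6  0 15
 7 10 13  8
12 14  1  3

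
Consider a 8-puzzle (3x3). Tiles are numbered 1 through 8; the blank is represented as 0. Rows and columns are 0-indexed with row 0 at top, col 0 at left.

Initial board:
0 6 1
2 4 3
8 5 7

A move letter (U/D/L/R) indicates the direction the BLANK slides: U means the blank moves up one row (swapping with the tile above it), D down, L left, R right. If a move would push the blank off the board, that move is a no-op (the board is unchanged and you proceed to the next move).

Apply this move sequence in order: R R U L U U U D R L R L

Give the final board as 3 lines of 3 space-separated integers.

Answer: 6 4 1
2 0 3
8 5 7

Derivation:
After move 1 (R):
6 0 1
2 4 3
8 5 7

After move 2 (R):
6 1 0
2 4 3
8 5 7

After move 3 (U):
6 1 0
2 4 3
8 5 7

After move 4 (L):
6 0 1
2 4 3
8 5 7

After move 5 (U):
6 0 1
2 4 3
8 5 7

After move 6 (U):
6 0 1
2 4 3
8 5 7

After move 7 (U):
6 0 1
2 4 3
8 5 7

After move 8 (D):
6 4 1
2 0 3
8 5 7

After move 9 (R):
6 4 1
2 3 0
8 5 7

After move 10 (L):
6 4 1
2 0 3
8 5 7

After move 11 (R):
6 4 1
2 3 0
8 5 7

After move 12 (L):
6 4 1
2 0 3
8 5 7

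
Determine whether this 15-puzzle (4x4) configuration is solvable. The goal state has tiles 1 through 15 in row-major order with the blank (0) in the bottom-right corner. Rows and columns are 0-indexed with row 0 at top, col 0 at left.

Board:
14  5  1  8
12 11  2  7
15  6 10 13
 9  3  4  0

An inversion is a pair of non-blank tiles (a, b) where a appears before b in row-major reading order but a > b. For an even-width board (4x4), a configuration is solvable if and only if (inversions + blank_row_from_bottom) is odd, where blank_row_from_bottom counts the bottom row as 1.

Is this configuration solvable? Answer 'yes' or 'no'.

Answer: yes

Derivation:
Inversions: 56
Blank is in row 3 (0-indexed from top), which is row 1 counting from the bottom (bottom = 1).
56 + 1 = 57, which is odd, so the puzzle is solvable.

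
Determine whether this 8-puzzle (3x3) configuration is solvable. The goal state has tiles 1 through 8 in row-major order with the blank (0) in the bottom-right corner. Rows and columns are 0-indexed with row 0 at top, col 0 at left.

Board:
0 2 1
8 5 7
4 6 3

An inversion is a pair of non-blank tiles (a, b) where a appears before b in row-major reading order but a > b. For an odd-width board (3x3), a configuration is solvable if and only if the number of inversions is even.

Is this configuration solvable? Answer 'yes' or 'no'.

Inversions (pairs i<j in row-major order where tile[i] > tile[j] > 0): 13
13 is odd, so the puzzle is not solvable.

Answer: no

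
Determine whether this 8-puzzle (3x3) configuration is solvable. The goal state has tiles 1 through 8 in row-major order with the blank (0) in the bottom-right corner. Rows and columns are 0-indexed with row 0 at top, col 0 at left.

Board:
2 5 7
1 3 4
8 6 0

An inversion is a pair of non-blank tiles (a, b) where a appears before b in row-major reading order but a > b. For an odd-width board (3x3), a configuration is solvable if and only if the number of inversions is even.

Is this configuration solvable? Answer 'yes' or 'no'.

Answer: no

Derivation:
Inversions (pairs i<j in row-major order where tile[i] > tile[j] > 0): 9
9 is odd, so the puzzle is not solvable.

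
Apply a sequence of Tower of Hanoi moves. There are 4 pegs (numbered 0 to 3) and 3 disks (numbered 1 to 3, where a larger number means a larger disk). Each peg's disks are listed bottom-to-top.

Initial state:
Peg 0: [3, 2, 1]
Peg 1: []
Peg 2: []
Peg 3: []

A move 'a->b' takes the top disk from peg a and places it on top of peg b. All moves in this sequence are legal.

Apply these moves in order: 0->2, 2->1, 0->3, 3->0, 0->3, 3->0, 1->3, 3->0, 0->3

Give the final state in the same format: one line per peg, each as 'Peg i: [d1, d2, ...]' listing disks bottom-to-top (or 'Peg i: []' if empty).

After move 1 (0->2):
Peg 0: [3, 2]
Peg 1: []
Peg 2: [1]
Peg 3: []

After move 2 (2->1):
Peg 0: [3, 2]
Peg 1: [1]
Peg 2: []
Peg 3: []

After move 3 (0->3):
Peg 0: [3]
Peg 1: [1]
Peg 2: []
Peg 3: [2]

After move 4 (3->0):
Peg 0: [3, 2]
Peg 1: [1]
Peg 2: []
Peg 3: []

After move 5 (0->3):
Peg 0: [3]
Peg 1: [1]
Peg 2: []
Peg 3: [2]

After move 6 (3->0):
Peg 0: [3, 2]
Peg 1: [1]
Peg 2: []
Peg 3: []

After move 7 (1->3):
Peg 0: [3, 2]
Peg 1: []
Peg 2: []
Peg 3: [1]

After move 8 (3->0):
Peg 0: [3, 2, 1]
Peg 1: []
Peg 2: []
Peg 3: []

After move 9 (0->3):
Peg 0: [3, 2]
Peg 1: []
Peg 2: []
Peg 3: [1]

Answer: Peg 0: [3, 2]
Peg 1: []
Peg 2: []
Peg 3: [1]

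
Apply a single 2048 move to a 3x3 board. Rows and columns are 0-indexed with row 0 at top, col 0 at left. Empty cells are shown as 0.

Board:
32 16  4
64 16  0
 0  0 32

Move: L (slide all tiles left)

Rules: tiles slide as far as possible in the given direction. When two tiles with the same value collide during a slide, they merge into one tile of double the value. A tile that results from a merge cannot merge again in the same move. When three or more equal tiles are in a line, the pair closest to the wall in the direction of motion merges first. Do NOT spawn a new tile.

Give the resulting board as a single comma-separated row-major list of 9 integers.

Slide left:
row 0: [32, 16, 4] -> [32, 16, 4]
row 1: [64, 16, 0] -> [64, 16, 0]
row 2: [0, 0, 32] -> [32, 0, 0]

Answer: 32, 16, 4, 64, 16, 0, 32, 0, 0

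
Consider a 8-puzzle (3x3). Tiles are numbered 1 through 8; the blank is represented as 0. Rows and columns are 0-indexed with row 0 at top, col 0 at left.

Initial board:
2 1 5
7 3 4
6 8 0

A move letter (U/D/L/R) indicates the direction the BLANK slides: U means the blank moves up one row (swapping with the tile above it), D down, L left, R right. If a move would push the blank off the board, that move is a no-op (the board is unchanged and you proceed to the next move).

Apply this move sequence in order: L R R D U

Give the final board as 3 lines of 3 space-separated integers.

Answer: 2 1 5
7 3 0
6 8 4

Derivation:
After move 1 (L):
2 1 5
7 3 4
6 0 8

After move 2 (R):
2 1 5
7 3 4
6 8 0

After move 3 (R):
2 1 5
7 3 4
6 8 0

After move 4 (D):
2 1 5
7 3 4
6 8 0

After move 5 (U):
2 1 5
7 3 0
6 8 4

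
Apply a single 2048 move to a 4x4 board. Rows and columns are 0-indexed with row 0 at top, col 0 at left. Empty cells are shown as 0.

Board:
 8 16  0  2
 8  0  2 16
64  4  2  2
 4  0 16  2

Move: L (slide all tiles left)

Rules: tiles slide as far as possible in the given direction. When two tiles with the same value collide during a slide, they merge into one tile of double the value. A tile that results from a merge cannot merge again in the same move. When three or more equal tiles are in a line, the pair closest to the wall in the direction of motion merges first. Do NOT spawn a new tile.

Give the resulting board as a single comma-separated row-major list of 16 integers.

Slide left:
row 0: [8, 16, 0, 2] -> [8, 16, 2, 0]
row 1: [8, 0, 2, 16] -> [8, 2, 16, 0]
row 2: [64, 4, 2, 2] -> [64, 4, 4, 0]
row 3: [4, 0, 16, 2] -> [4, 16, 2, 0]

Answer: 8, 16, 2, 0, 8, 2, 16, 0, 64, 4, 4, 0, 4, 16, 2, 0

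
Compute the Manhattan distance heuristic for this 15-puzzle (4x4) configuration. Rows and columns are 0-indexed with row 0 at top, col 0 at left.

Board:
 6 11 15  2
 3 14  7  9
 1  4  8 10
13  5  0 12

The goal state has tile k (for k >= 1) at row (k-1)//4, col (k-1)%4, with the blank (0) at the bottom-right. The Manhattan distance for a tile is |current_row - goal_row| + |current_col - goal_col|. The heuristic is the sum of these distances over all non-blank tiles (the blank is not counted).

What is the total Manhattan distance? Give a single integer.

Tile 6: at (0,0), goal (1,1), distance |0-1|+|0-1| = 2
Tile 11: at (0,1), goal (2,2), distance |0-2|+|1-2| = 3
Tile 15: at (0,2), goal (3,2), distance |0-3|+|2-2| = 3
Tile 2: at (0,3), goal (0,1), distance |0-0|+|3-1| = 2
Tile 3: at (1,0), goal (0,2), distance |1-0|+|0-2| = 3
Tile 14: at (1,1), goal (3,1), distance |1-3|+|1-1| = 2
Tile 7: at (1,2), goal (1,2), distance |1-1|+|2-2| = 0
Tile 9: at (1,3), goal (2,0), distance |1-2|+|3-0| = 4
Tile 1: at (2,0), goal (0,0), distance |2-0|+|0-0| = 2
Tile 4: at (2,1), goal (0,3), distance |2-0|+|1-3| = 4
Tile 8: at (2,2), goal (1,3), distance |2-1|+|2-3| = 2
Tile 10: at (2,3), goal (2,1), distance |2-2|+|3-1| = 2
Tile 13: at (3,0), goal (3,0), distance |3-3|+|0-0| = 0
Tile 5: at (3,1), goal (1,0), distance |3-1|+|1-0| = 3
Tile 12: at (3,3), goal (2,3), distance |3-2|+|3-3| = 1
Sum: 2 + 3 + 3 + 2 + 3 + 2 + 0 + 4 + 2 + 4 + 2 + 2 + 0 + 3 + 1 = 33

Answer: 33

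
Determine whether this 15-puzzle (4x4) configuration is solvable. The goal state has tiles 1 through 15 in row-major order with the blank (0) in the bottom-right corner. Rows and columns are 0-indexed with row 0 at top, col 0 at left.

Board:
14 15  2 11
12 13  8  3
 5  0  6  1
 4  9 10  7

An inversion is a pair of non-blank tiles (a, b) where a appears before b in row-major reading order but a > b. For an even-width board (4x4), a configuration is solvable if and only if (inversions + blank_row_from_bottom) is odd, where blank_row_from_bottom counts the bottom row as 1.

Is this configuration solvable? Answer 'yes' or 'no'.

Answer: yes

Derivation:
Inversions: 67
Blank is in row 2 (0-indexed from top), which is row 2 counting from the bottom (bottom = 1).
67 + 2 = 69, which is odd, so the puzzle is solvable.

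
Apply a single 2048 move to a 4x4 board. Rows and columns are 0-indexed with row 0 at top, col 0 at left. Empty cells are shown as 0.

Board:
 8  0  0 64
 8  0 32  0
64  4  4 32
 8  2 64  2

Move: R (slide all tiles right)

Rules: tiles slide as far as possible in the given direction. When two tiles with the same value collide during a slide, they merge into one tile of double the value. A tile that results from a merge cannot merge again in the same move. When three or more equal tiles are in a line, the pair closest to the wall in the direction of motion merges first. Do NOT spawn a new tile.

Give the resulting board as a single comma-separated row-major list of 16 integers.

Slide right:
row 0: [8, 0, 0, 64] -> [0, 0, 8, 64]
row 1: [8, 0, 32, 0] -> [0, 0, 8, 32]
row 2: [64, 4, 4, 32] -> [0, 64, 8, 32]
row 3: [8, 2, 64, 2] -> [8, 2, 64, 2]

Answer: 0, 0, 8, 64, 0, 0, 8, 32, 0, 64, 8, 32, 8, 2, 64, 2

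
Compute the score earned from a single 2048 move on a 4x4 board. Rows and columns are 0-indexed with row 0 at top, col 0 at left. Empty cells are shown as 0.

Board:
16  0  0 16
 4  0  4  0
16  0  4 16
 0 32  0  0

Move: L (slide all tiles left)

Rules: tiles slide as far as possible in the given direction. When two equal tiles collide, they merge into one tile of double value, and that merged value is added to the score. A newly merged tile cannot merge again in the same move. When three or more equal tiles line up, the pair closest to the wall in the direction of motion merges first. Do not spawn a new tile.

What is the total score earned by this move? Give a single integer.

Answer: 40

Derivation:
Slide left:
row 0: [16, 0, 0, 16] -> [32, 0, 0, 0]  score +32 (running 32)
row 1: [4, 0, 4, 0] -> [8, 0, 0, 0]  score +8 (running 40)
row 2: [16, 0, 4, 16] -> [16, 4, 16, 0]  score +0 (running 40)
row 3: [0, 32, 0, 0] -> [32, 0, 0, 0]  score +0 (running 40)
Board after move:
32  0  0  0
 8  0  0  0
16  4 16  0
32  0  0  0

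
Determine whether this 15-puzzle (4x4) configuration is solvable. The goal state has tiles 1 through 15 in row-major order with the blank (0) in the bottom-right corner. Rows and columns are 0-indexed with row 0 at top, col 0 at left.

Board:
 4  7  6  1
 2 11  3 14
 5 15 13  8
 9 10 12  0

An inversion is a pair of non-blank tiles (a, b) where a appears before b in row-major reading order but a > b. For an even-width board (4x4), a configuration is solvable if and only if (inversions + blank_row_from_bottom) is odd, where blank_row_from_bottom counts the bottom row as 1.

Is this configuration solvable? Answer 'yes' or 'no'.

Inversions: 32
Blank is in row 3 (0-indexed from top), which is row 1 counting from the bottom (bottom = 1).
32 + 1 = 33, which is odd, so the puzzle is solvable.

Answer: yes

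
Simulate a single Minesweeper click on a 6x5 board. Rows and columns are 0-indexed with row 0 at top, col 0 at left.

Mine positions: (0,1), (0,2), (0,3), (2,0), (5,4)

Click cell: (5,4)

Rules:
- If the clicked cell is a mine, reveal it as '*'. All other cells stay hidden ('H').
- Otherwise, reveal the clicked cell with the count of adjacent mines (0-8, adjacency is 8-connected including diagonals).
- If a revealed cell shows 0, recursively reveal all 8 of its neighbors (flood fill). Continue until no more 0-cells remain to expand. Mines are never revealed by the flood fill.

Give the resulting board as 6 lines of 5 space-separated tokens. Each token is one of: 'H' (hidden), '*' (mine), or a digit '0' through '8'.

H H H H H
H H H H H
H H H H H
H H H H H
H H H H H
H H H H *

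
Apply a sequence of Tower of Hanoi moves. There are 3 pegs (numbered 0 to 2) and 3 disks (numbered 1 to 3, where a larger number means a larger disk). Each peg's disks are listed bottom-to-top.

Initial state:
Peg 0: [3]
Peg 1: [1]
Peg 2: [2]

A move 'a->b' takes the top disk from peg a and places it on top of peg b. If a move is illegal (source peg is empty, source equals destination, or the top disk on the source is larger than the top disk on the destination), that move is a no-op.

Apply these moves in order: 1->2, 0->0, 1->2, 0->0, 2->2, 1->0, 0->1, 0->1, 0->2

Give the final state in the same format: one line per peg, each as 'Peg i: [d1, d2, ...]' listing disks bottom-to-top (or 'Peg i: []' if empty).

After move 1 (1->2):
Peg 0: [3]
Peg 1: []
Peg 2: [2, 1]

After move 2 (0->0):
Peg 0: [3]
Peg 1: []
Peg 2: [2, 1]

After move 3 (1->2):
Peg 0: [3]
Peg 1: []
Peg 2: [2, 1]

After move 4 (0->0):
Peg 0: [3]
Peg 1: []
Peg 2: [2, 1]

After move 5 (2->2):
Peg 0: [3]
Peg 1: []
Peg 2: [2, 1]

After move 6 (1->0):
Peg 0: [3]
Peg 1: []
Peg 2: [2, 1]

After move 7 (0->1):
Peg 0: []
Peg 1: [3]
Peg 2: [2, 1]

After move 8 (0->1):
Peg 0: []
Peg 1: [3]
Peg 2: [2, 1]

After move 9 (0->2):
Peg 0: []
Peg 1: [3]
Peg 2: [2, 1]

Answer: Peg 0: []
Peg 1: [3]
Peg 2: [2, 1]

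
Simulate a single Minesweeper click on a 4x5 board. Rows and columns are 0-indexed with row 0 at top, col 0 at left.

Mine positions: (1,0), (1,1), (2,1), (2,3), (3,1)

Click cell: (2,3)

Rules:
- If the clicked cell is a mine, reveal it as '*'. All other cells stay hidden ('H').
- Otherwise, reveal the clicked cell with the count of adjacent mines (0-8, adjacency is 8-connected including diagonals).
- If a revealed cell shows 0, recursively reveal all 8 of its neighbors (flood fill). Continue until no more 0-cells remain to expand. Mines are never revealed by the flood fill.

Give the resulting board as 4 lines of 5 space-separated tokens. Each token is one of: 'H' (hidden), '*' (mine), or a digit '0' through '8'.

H H H H H
H H H H H
H H H * H
H H H H H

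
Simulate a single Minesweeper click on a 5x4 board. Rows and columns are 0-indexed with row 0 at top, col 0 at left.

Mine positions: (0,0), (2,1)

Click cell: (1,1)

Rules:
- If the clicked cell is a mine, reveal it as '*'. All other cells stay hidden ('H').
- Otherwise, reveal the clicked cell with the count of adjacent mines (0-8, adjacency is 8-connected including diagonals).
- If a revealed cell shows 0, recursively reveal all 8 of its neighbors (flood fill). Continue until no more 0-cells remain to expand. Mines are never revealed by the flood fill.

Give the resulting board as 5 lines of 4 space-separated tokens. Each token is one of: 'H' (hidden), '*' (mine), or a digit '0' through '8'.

H H H H
H 2 H H
H H H H
H H H H
H H H H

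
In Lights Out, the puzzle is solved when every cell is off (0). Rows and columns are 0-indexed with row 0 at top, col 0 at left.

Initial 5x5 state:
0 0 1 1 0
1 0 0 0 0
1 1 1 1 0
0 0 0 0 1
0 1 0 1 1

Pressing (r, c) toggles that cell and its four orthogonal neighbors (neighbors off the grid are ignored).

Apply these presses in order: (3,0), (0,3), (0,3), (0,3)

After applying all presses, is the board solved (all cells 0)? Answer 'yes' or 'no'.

After press 1 at (3,0):
0 0 1 1 0
1 0 0 0 0
0 1 1 1 0
1 1 0 0 1
1 1 0 1 1

After press 2 at (0,3):
0 0 0 0 1
1 0 0 1 0
0 1 1 1 0
1 1 0 0 1
1 1 0 1 1

After press 3 at (0,3):
0 0 1 1 0
1 0 0 0 0
0 1 1 1 0
1 1 0 0 1
1 1 0 1 1

After press 4 at (0,3):
0 0 0 0 1
1 0 0 1 0
0 1 1 1 0
1 1 0 0 1
1 1 0 1 1

Lights still on: 13

Answer: no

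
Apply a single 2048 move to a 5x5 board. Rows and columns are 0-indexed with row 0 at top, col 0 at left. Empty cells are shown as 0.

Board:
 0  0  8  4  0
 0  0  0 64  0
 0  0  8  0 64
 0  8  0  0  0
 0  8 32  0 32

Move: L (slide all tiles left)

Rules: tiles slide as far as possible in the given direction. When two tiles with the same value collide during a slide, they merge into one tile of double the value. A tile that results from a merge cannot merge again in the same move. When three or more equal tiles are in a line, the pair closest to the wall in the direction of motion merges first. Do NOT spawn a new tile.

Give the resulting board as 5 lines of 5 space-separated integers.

Answer:  8  4  0  0  0
64  0  0  0  0
 8 64  0  0  0
 8  0  0  0  0
 8 64  0  0  0

Derivation:
Slide left:
row 0: [0, 0, 8, 4, 0] -> [8, 4, 0, 0, 0]
row 1: [0, 0, 0, 64, 0] -> [64, 0, 0, 0, 0]
row 2: [0, 0, 8, 0, 64] -> [8, 64, 0, 0, 0]
row 3: [0, 8, 0, 0, 0] -> [8, 0, 0, 0, 0]
row 4: [0, 8, 32, 0, 32] -> [8, 64, 0, 0, 0]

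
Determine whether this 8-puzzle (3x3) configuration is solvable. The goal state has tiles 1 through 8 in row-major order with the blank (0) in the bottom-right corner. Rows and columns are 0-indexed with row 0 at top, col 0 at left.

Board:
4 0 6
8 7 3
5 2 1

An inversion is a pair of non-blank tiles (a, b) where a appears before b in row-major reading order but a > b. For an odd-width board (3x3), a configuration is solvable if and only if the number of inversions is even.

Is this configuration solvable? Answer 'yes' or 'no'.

Inversions (pairs i<j in row-major order where tile[i] > tile[j] > 0): 21
21 is odd, so the puzzle is not solvable.

Answer: no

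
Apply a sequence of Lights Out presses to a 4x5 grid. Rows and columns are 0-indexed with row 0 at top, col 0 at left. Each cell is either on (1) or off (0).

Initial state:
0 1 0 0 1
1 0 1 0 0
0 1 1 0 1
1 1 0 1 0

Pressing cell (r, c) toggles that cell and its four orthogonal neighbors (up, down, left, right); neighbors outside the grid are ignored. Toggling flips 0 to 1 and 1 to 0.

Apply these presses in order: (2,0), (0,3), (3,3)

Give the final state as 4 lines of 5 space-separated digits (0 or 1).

Answer: 0 1 1 1 0
0 0 1 1 0
1 0 1 1 1
0 1 1 0 1

Derivation:
After press 1 at (2,0):
0 1 0 0 1
0 0 1 0 0
1 0 1 0 1
0 1 0 1 0

After press 2 at (0,3):
0 1 1 1 0
0 0 1 1 0
1 0 1 0 1
0 1 0 1 0

After press 3 at (3,3):
0 1 1 1 0
0 0 1 1 0
1 0 1 1 1
0 1 1 0 1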